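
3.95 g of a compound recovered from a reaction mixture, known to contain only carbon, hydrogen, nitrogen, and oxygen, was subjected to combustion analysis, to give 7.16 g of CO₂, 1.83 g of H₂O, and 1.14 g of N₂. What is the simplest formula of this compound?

mol C = 7.16 g CO₂ ÷ 44.009 g/mol = 0.1627 mol
mol H = 2 × 1.83 g H₂O ÷ 18.015 g/mol = 0.2032 mol
mol N = 2 × 1.14 g N₂ ÷ 28.014 g/mol = 0.08139 mol
mass O = 3.95 − (1.954 + 0.2048 + 1.140) = 0.6511 g → mol O = 0.6511 ÷ 15.999 = 0.04070 mol
Divide by the smallest (0.04070 mol): C 3.998, H 4.992, N 2.000, O 1.000

C4H5N2O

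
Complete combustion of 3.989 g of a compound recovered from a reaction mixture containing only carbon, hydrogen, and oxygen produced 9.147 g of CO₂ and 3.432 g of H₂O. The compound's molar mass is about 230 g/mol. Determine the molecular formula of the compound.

mol C = 9.147 g CO₂ ÷ 44.009 g/mol = 0.20784 mol
mol H = 2 × 3.432 g H₂O ÷ 18.015 g/mol = 0.38102 mol
mass O = 3.989 − (2.4964 + 0.38406) = 1.1085 g → mol O = 1.1085 ÷ 15.999 = 0.069287 mol
Divide by the smallest (0.069287 mol): C 3.000, H 5.499, O 1.000
Multiplying each by 2 gives whole numbers: C 6.00, H 11.00, O 2.00
Empirical formula: C6H11O2
Empirical-formula mass = 115.15 g/mol; 230 ÷ 115.15 ≈ 2, so the molecular formula is C12H22O4.

C12H22O4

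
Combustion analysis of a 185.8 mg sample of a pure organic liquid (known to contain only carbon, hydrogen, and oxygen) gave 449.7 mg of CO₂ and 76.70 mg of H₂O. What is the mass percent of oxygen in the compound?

29.32%

mol C = 0.4497 g CO₂ ÷ 44.009 g/mol = 0.010218 mol
mol H = 2 × 0.07670 g H₂O ÷ 18.015 g/mol = 0.0085151 mol
mass O = 0.1858 − (0.12273 + 0.0085832) = 0.054484 g → mol O = 0.054484 ÷ 15.999 = 0.0034055 mol
mass % O = 0.054484 g ÷ 0.1858 g × 100%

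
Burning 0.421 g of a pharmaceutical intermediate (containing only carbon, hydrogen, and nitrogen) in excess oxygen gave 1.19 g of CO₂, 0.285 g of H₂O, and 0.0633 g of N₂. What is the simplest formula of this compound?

C6H7N

mol C = 1.19 g CO₂ ÷ 44.009 g/mol = 0.02704 mol
mol H = 2 × 0.285 g H₂O ÷ 18.015 g/mol = 0.03164 mol
mol N = 2 × 0.0633 g N₂ ÷ 28.014 g/mol = 0.004519 mol
Divide by the smallest (0.004519 mol): C 5.983, H 7.001, N 1.000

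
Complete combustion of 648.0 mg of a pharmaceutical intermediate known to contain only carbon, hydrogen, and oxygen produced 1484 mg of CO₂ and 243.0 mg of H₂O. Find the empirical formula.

mol C = 1.484 g CO₂ ÷ 44.009 g/mol = 0.033720 mol
mol H = 2 × 0.2430 g H₂O ÷ 18.015 g/mol = 0.026978 mol
mass O = 0.6480 − (0.40502 + 0.027193) = 0.21579 g → mol O = 0.21579 ÷ 15.999 = 0.013488 mol
Divide by the smallest (0.013488 mol): C 2.500, H 2.000, O 1.000
Multiplying each by 2 gives whole numbers: C 5.00, H 4.00, O 2.00

C5H4O2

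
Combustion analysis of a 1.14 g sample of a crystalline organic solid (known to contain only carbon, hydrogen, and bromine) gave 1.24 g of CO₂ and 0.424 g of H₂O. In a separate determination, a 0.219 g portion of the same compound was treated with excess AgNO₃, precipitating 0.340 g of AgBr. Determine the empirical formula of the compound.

C3H5Br

mol C = 1.24 g CO₂ ÷ 44.009 g/mol = 0.02818 mol
mol H = 2 × 0.424 g H₂O ÷ 18.015 g/mol = 0.04707 mol
From the AgBr data: mol Br per gram of compound = (0.340 ÷ 187.772) ÷ 0.219 = 0.008268 mol/g, so in the 1.14 g combustion sample mol Br = 0.009426 mol
Divide by the smallest (0.009426 mol): C 2.989, H 4.994, Br 1.000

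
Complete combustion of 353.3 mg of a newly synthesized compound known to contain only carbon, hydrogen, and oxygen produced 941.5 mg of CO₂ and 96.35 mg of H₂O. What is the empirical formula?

mol C = 0.9415 g CO₂ ÷ 44.009 g/mol = 0.021393 mol
mol H = 2 × 0.09635 g H₂O ÷ 18.015 g/mol = 0.010697 mol
mass O = 0.3533 − (0.25696 + 0.010782) = 0.085562 g → mol O = 0.085562 ÷ 15.999 = 0.0053480 mol
Divide by the smallest (0.0053480 mol): C 4.000, H 2.000, O 1.000

C4H2O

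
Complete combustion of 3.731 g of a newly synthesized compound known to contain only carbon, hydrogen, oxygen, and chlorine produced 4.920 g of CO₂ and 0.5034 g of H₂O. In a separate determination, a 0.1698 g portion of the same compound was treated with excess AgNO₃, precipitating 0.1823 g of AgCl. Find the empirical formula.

C4H2ClO3

mol C = 4.920 g CO₂ ÷ 44.009 g/mol = 0.11180 mol
mol H = 2 × 0.5034 g H₂O ÷ 18.015 g/mol = 0.055887 mol
From the AgCl data: mol Cl per gram of compound = (0.1823 ÷ 143.318) ÷ 0.1698 = 0.0074911 mol/g, so in the 3.731 g combustion sample mol Cl = 0.027949 mol
mass O = 3.731 − (1.3428 + 0.056334 + 0.99081) = 1.3411 g → mol O = 1.3411 ÷ 15.999 = 0.083823 mol
Divide by the smallest (0.027949 mol): C 4.000, H 2.000, Cl 1.000, O 2.999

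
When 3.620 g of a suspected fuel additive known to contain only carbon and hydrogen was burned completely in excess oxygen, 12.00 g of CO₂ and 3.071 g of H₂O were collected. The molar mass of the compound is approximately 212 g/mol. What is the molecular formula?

C16H20

mol C = 12.00 g CO₂ ÷ 44.009 g/mol = 0.27267 mol
mol H = 2 × 3.071 g H₂O ÷ 18.015 g/mol = 0.34094 mol
Divide by the smallest (0.27267 mol): C 1.000, H 1.250
Multiplying each by 4 gives whole numbers: C 4.00, H 5.00
Empirical formula: C4H5
Empirical-formula mass = 53.08 g/mol; 212 ÷ 53.08 ≈ 4, so the molecular formula is C16H20.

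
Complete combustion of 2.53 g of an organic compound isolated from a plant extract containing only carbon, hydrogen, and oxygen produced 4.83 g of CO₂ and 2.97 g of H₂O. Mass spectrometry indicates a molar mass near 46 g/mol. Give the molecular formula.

C2H6O

mol C = 4.83 g CO₂ ÷ 44.009 g/mol = 0.1098 mol
mol H = 2 × 2.97 g H₂O ÷ 18.015 g/mol = 0.3297 mol
mass O = 2.53 − (1.318 + 0.3324) = 0.8794 g → mol O = 0.8794 ÷ 15.999 = 0.05497 mol
Divide by the smallest (0.05497 mol): C 1.997, H 5.999, O 1.000
Empirical formula: C2H6O
Empirical-formula mass = 46.07 g/mol; 46 ÷ 46.07 ≈ 1, so the molecular formula is C2H6O.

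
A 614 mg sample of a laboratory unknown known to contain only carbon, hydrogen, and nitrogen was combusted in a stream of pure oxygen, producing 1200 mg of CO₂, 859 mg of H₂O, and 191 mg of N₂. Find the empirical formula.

C2H7N

mol C = 1.20 g CO₂ ÷ 44.009 g/mol = 0.02727 mol
mol H = 2 × 0.859 g H₂O ÷ 18.015 g/mol = 0.09536 mol
mol N = 2 × 0.191 g N₂ ÷ 28.014 g/mol = 0.01364 mol
Divide by the smallest (0.01364 mol): C 2.000, H 6.994, N 1.000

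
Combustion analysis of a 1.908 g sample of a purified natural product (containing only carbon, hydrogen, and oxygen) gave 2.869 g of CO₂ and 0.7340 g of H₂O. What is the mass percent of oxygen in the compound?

mol C = 2.869 g CO₂ ÷ 44.009 g/mol = 0.065191 mol
mol H = 2 × 0.7340 g H₂O ÷ 18.015 g/mol = 0.081488 mol
mass O = 1.908 − (0.78301 + 0.082140) = 1.0428 g → mol O = 1.0428 ÷ 15.999 = 0.065182 mol
mass % O = 1.0428 g ÷ 1.908 g × 100%

54.66%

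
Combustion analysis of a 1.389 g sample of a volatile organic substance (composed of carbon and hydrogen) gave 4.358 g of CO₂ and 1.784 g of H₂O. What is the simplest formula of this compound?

mol C = 4.358 g CO₂ ÷ 44.009 g/mol = 0.099025 mol
mol H = 2 × 1.784 g H₂O ÷ 18.015 g/mol = 0.19806 mol
Divide by the smallest (0.099025 mol): C 1.000, H 2.000

CH2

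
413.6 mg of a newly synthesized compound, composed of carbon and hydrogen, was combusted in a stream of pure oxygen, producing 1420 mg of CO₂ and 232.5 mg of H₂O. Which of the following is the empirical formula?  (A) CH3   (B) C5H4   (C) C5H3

mol C = 1.420 g CO₂ ÷ 44.009 g/mol = 0.032266 mol
mol H = 2 × 0.2325 g H₂O ÷ 18.015 g/mol = 0.025812 mol
Divide by the smallest (0.025812 mol): C 1.250, H 1.000
Multiplying each by 4 gives whole numbers: C 5.00, H 4.00

(B) C5H4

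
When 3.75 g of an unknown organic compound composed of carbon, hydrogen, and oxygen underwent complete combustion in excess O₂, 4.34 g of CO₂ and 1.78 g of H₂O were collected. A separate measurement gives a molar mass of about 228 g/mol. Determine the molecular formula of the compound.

C6H12O9

mol C = 4.34 g CO₂ ÷ 44.009 g/mol = 0.09862 mol
mol H = 2 × 1.78 g H₂O ÷ 18.015 g/mol = 0.1976 mol
mass O = 3.75 − (1.184 + 0.1992) = 2.366 g → mol O = 2.366 ÷ 15.999 = 0.1479 mol
Divide by the smallest (0.09862 mol): C 1.000, H 2.004, O 1.500
Multiplying each by 2 gives whole numbers: C 2.00, H 4.01, O 3.00
Empirical formula: C2H4O3
Empirical-formula mass = 76.05 g/mol; 228 ÷ 76.05 ≈ 3, so the molecular formula is C6H12O9.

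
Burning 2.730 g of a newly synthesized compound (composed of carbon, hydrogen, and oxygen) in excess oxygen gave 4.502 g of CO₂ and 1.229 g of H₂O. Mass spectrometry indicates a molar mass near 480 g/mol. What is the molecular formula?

C18H24O15

mol C = 4.502 g CO₂ ÷ 44.009 g/mol = 0.10230 mol
mol H = 2 × 1.229 g H₂O ÷ 18.015 g/mol = 0.13644 mol
mass O = 2.730 − (1.2287 + 0.13753) = 1.3638 g → mol O = 1.3638 ÷ 15.999 = 0.085241 mol
Divide by the smallest (0.085241 mol): C 1.200, H 1.601, O 1.000
Multiplying each by 5 gives whole numbers: C 6.00, H 8.00, O 5.00
Empirical formula: C6H8O5
Empirical-formula mass = 160.12 g/mol; 480 ÷ 160.12 ≈ 3, so the molecular formula is C18H24O15.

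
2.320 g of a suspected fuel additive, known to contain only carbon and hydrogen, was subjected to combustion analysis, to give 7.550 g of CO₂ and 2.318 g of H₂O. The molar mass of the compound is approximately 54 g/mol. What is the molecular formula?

C4H6

mol C = 7.550 g CO₂ ÷ 44.009 g/mol = 0.17156 mol
mol H = 2 × 2.318 g H₂O ÷ 18.015 g/mol = 0.25734 mol
Divide by the smallest (0.17156 mol): C 1.000, H 1.500
Multiplying each by 2 gives whole numbers: C 2.00, H 3.00
Empirical formula: C2H3
Empirical-formula mass = 27.05 g/mol; 54 ÷ 27.05 ≈ 2, so the molecular formula is C4H6.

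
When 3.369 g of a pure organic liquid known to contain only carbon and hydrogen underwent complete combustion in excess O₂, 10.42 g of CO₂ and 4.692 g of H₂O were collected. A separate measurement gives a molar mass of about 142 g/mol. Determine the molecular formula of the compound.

mol C = 10.42 g CO₂ ÷ 44.009 g/mol = 0.23677 mol
mol H = 2 × 4.692 g H₂O ÷ 18.015 g/mol = 0.52090 mol
Divide by the smallest (0.23677 mol): C 1.000, H 2.200
Multiplying each by 5 gives whole numbers: C 5.00, H 11.00
Empirical formula: C5H11
Empirical-formula mass = 71.14 g/mol; 142 ÷ 71.14 ≈ 2, so the molecular formula is C10H22.

C10H22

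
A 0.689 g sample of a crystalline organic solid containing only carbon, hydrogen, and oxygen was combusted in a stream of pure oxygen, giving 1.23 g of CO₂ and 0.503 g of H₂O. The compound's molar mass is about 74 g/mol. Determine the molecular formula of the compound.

C3H6O2

mol C = 1.23 g CO₂ ÷ 44.009 g/mol = 0.02795 mol
mol H = 2 × 0.503 g H₂O ÷ 18.015 g/mol = 0.05584 mol
mass O = 0.689 − (0.3357 + 0.05629) = 0.2970 g → mol O = 0.2970 ÷ 15.999 = 0.01856 mol
Divide by the smallest (0.01856 mol): C 1.505, H 3.008, O 1.000
Multiplying each by 2 gives whole numbers: C 3.01, H 6.02, O 2.00
Empirical formula: C3H6O2
Empirical-formula mass = 74.08 g/mol; 74 ÷ 74.08 ≈ 1, so the molecular formula is C3H6O2.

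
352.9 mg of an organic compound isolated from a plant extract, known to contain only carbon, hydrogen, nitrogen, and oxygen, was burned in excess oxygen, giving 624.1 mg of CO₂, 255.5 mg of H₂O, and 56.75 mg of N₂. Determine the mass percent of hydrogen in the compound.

mol C = 0.6241 g CO₂ ÷ 44.009 g/mol = 0.014181 mol
mol H = 2 × 0.2555 g H₂O ÷ 18.015 g/mol = 0.028365 mol
mol N = 2 × 0.05675 g N₂ ÷ 28.014 g/mol = 0.0040515 mol
mass O = 0.3529 − (0.17033 + 0.028592 + 0.056750) = 0.097228 g → mol O = 0.097228 ÷ 15.999 = 0.0060771 mol
mass % H = 0.028592 g ÷ 0.3529 g × 100%

8.10%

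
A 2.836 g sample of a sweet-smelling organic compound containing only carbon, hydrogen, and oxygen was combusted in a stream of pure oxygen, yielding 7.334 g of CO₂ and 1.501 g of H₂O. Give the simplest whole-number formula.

C4H4O

mol C = 7.334 g CO₂ ÷ 44.009 g/mol = 0.16665 mol
mol H = 2 × 1.501 g H₂O ÷ 18.015 g/mol = 0.16664 mol
mass O = 2.836 − (2.0016 + 0.16797) = 0.66642 g → mol O = 0.66642 ÷ 15.999 = 0.041654 mol
Divide by the smallest (0.041654 mol): C 4.001, H 4.001, O 1.000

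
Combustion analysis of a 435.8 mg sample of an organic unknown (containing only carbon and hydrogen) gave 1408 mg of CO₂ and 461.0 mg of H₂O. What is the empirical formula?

mol C = 1.408 g CO₂ ÷ 44.009 g/mol = 0.031993 mol
mol H = 2 × 0.4610 g H₂O ÷ 18.015 g/mol = 0.051180 mol
Divide by the smallest (0.031993 mol): C 1.000, H 1.600
Multiplying each by 5 gives whole numbers: C 5.00, H 8.00

C5H8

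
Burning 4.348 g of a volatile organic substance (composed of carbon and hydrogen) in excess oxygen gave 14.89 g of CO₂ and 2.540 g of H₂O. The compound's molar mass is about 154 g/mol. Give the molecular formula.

C12H10

mol C = 14.89 g CO₂ ÷ 44.009 g/mol = 0.33834 mol
mol H = 2 × 2.540 g H₂O ÷ 18.015 g/mol = 0.28199 mol
Divide by the smallest (0.28199 mol): C 1.200, H 1.000
Multiplying each by 5 gives whole numbers: C 6.00, H 5.00
Empirical formula: C6H5
Empirical-formula mass = 77.11 g/mol; 154 ÷ 77.11 ≈ 2, so the molecular formula is C12H10.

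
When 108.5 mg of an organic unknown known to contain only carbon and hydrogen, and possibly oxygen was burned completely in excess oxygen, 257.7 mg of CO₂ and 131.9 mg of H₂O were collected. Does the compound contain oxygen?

mol C = 0.2577 g CO₂ ÷ 44.009 g/mol = 0.0058556 mol
mol H = 2 × 0.1319 g H₂O ÷ 18.015 g/mol = 0.014643 mol
C and H account for only 0.085092 g of the 0.1085 g sample; the remaining 0.023408 g must be oxygen.

yes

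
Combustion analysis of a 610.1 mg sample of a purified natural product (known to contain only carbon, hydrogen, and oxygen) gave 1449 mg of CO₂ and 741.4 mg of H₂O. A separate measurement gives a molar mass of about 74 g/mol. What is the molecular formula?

mol C = 1.449 g CO₂ ÷ 44.009 g/mol = 0.032925 mol
mol H = 2 × 0.7414 g H₂O ÷ 18.015 g/mol = 0.082309 mol
mass O = 0.6101 − (0.39546 + 0.082968) = 0.13167 g → mol O = 0.13167 ÷ 15.999 = 0.0082298 mol
Divide by the smallest (0.0082298 mol): C 4.001, H 10.001, O 1.000
Empirical formula: C4H10O
Empirical-formula mass = 74.12 g/mol; 74 ÷ 74.12 ≈ 1, so the molecular formula is C4H10O.

C4H10O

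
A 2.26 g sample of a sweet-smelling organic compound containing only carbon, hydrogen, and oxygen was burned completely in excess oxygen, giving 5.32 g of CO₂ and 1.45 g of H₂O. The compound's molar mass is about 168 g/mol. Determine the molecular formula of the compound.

mol C = 5.32 g CO₂ ÷ 44.009 g/mol = 0.1209 mol
mol H = 2 × 1.45 g H₂O ÷ 18.015 g/mol = 0.1610 mol
mass O = 2.26 − (1.452 + 0.1623) = 0.6458 g → mol O = 0.6458 ÷ 15.999 = 0.04036 mol
Divide by the smallest (0.04036 mol): C 2.995, H 3.988, O 1.000
Empirical formula: C3H4O
Empirical-formula mass = 56.06 g/mol; 168 ÷ 56.06 ≈ 3, so the molecular formula is C9H12O3.

C9H12O3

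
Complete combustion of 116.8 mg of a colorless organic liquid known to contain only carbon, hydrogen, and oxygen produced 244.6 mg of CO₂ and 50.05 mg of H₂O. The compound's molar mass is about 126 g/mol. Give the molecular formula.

mol C = 0.2446 g CO₂ ÷ 44.009 g/mol = 0.0055580 mol
mol H = 2 × 0.05005 g H₂O ÷ 18.015 g/mol = 0.0055565 mol
mass O = 0.1168 − (0.066757 + 0.0056009) = 0.044442 g → mol O = 0.044442 ÷ 15.999 = 0.0027778 mol
Divide by the smallest (0.0027778 mol): C 2.001, H 2.000, O 1.000
Empirical formula: C2H2O
Empirical-formula mass = 42.04 g/mol; 126 ÷ 42.04 ≈ 3, so the molecular formula is C6H6O3.

C6H6O3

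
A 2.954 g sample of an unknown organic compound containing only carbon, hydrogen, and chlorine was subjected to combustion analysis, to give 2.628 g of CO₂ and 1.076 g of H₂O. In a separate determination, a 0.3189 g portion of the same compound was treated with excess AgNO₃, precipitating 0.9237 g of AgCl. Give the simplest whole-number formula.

mol C = 2.628 g CO₂ ÷ 44.009 g/mol = 0.059715 mol
mol H = 2 × 1.076 g H₂O ÷ 18.015 g/mol = 0.11946 mol
From the AgCl data: mol Cl per gram of compound = (0.9237 ÷ 143.318) ÷ 0.3189 = 0.020210 mol/g, so in the 2.954 g combustion sample mol Cl = 0.059702 mol
Divide by the smallest (0.059702 mol): C 1.000, H 2.001, Cl 1.000

CH2Cl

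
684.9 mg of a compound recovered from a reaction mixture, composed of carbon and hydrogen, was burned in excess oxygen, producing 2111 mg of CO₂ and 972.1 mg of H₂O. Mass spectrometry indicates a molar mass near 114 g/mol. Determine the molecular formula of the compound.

C8H18

mol C = 2.111 g CO₂ ÷ 44.009 g/mol = 0.047967 mol
mol H = 2 × 0.9721 g H₂O ÷ 18.015 g/mol = 0.10792 mol
Divide by the smallest (0.047967 mol): C 1.000, H 2.250
Multiplying each by 4 gives whole numbers: C 4.00, H 9.00
Empirical formula: C4H9
Empirical-formula mass = 57.12 g/mol; 114 ÷ 57.12 ≈ 2, so the molecular formula is C8H18.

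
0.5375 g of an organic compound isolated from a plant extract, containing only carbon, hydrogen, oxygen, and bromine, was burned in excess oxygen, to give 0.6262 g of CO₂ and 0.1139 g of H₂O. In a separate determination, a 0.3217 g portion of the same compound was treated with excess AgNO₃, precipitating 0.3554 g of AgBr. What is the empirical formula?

mol C = 0.6262 g CO₂ ÷ 44.009 g/mol = 0.014229 mol
mol H = 2 × 0.1139 g H₂O ÷ 18.015 g/mol = 0.012645 mol
From the AgBr data: mol Br per gram of compound = (0.3554 ÷ 187.772) ÷ 0.3217 = 0.0058835 mol/g, so in the 0.5375 g combustion sample mol Br = 0.0031624 mol
mass O = 0.5375 − (0.17090 + 0.012746 + 0.25269) = 0.10116 g → mol O = 0.10116 ÷ 15.999 = 0.0063231 mol
Divide by the smallest (0.0031624 mol): C 4.499, H 3.999, Br 1.000, O 1.999
Multiplying each by 2 gives whole numbers: C 9.00, H 8.00, Br 2.00, O 4.00

C9H8Br2O4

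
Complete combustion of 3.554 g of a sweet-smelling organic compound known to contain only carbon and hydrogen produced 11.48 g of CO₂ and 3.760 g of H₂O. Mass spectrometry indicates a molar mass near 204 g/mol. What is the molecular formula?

C15H24

mol C = 11.48 g CO₂ ÷ 44.009 g/mol = 0.26086 mol
mol H = 2 × 3.760 g H₂O ÷ 18.015 g/mol = 0.41743 mol
Divide by the smallest (0.26086 mol): C 1.000, H 1.600
Multiplying each by 5 gives whole numbers: C 5.00, H 8.00
Empirical formula: C5H8
Empirical-formula mass = 68.12 g/mol; 204 ÷ 68.12 ≈ 3, so the molecular formula is C15H24.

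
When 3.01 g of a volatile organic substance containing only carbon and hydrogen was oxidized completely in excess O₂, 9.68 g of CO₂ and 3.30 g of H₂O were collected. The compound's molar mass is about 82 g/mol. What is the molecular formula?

mol C = 9.68 g CO₂ ÷ 44.009 g/mol = 0.2200 mol
mol H = 2 × 3.30 g H₂O ÷ 18.015 g/mol = 0.3664 mol
Divide by the smallest (0.2200 mol): C 1.000, H 1.666
Multiplying each by 3 gives whole numbers: C 3.00, H 5.00
Empirical formula: C3H5
Empirical-formula mass = 41.07 g/mol; 82 ÷ 41.07 ≈ 2, so the molecular formula is C6H10.

C6H10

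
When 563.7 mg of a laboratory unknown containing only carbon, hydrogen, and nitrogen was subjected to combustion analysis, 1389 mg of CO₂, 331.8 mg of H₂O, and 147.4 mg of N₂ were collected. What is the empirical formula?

C6H7N2

mol C = 1.389 g CO₂ ÷ 44.009 g/mol = 0.031562 mol
mol H = 2 × 0.3318 g H₂O ÷ 18.015 g/mol = 0.036836 mol
mol N = 2 × 0.1474 g N₂ ÷ 28.014 g/mol = 0.010523 mol
Divide by the smallest (0.010523 mol): C 2.999, H 3.500, N 1.000
Multiplying each by 2 gives whole numbers: C 6.00, H 7.00, N 2.00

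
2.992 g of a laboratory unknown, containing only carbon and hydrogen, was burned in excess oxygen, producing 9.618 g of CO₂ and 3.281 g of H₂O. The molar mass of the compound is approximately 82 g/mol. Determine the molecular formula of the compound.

C6H10

mol C = 9.618 g CO₂ ÷ 44.009 g/mol = 0.21855 mol
mol H = 2 × 3.281 g H₂O ÷ 18.015 g/mol = 0.36425 mol
Divide by the smallest (0.21855 mol): C 1.000, H 1.667
Multiplying each by 3 gives whole numbers: C 3.00, H 5.00
Empirical formula: C3H5
Empirical-formula mass = 41.07 g/mol; 82 ÷ 41.07 ≈ 2, so the molecular formula is C6H10.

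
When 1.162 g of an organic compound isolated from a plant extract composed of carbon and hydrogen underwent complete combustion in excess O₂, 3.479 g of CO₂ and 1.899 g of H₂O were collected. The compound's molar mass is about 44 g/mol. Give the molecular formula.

mol C = 3.479 g CO₂ ÷ 44.009 g/mol = 0.079052 mol
mol H = 2 × 1.899 g H₂O ÷ 18.015 g/mol = 0.21082 mol
Divide by the smallest (0.079052 mol): C 1.000, H 2.667
Multiplying each by 3 gives whole numbers: C 3.00, H 8.00
Empirical formula: C3H8
Empirical-formula mass = 44.10 g/mol; 44 ÷ 44.10 ≈ 1, so the molecular formula is C3H8.

C3H8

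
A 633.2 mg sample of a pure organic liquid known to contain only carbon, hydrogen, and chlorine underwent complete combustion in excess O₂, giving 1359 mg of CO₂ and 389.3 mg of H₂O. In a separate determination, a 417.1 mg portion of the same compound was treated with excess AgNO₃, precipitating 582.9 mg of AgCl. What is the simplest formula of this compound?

mol C = 1.359 g CO₂ ÷ 44.009 g/mol = 0.030880 mol
mol H = 2 × 0.3893 g H₂O ÷ 18.015 g/mol = 0.043220 mol
From the AgCl data: mol Cl per gram of compound = (0.5829 ÷ 143.318) ÷ 0.4171 = 0.0097511 mol/g, so in the 0.6332 g combustion sample mol Cl = 0.0061744 mol
Divide by the smallest (0.0061744 mol): C 5.001, H 7.000, Cl 1.000

C5H7Cl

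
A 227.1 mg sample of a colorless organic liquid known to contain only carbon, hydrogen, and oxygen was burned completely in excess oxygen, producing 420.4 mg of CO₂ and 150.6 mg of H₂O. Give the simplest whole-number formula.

C8H14O5

mol C = 0.4204 g CO₂ ÷ 44.009 g/mol = 0.0095526 mol
mol H = 2 × 0.1506 g H₂O ÷ 18.015 g/mol = 0.016719 mol
mass O = 0.2271 − (0.11474 + 0.016853) = 0.095511 g → mol O = 0.095511 ÷ 15.999 = 0.0059698 mol
Divide by the smallest (0.0059698 mol): C 1.600, H 2.801, O 1.000
Multiplying each by 5 gives whole numbers: C 8.00, H 14.00, O 5.00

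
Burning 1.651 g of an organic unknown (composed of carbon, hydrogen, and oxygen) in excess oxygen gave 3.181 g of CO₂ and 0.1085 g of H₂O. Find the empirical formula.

C6HO4

mol C = 3.181 g CO₂ ÷ 44.009 g/mol = 0.072281 mol
mol H = 2 × 0.1085 g H₂O ÷ 18.015 g/mol = 0.012046 mol
mass O = 1.651 − (0.86816 + 0.012142) = 0.77069 g → mol O = 0.77069 ÷ 15.999 = 0.048171 mol
Divide by the smallest (0.012046 mol): C 6.001, H 1.000, O 3.999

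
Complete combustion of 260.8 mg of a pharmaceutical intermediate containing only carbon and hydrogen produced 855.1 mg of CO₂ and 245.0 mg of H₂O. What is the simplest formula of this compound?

mol C = 0.8551 g CO₂ ÷ 44.009 g/mol = 0.019430 mol
mol H = 2 × 0.2450 g H₂O ÷ 18.015 g/mol = 0.027200 mol
Divide by the smallest (0.019430 mol): C 1.000, H 1.400
Multiplying each by 5 gives whole numbers: C 5.00, H 7.00

C5H7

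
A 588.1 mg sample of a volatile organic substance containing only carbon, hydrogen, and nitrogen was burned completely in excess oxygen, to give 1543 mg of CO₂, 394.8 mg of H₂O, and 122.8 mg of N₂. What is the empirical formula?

C4H5N

mol C = 1.543 g CO₂ ÷ 44.009 g/mol = 0.035061 mol
mol H = 2 × 0.3948 g H₂O ÷ 18.015 g/mol = 0.043830 mol
mol N = 2 × 0.1228 g N₂ ÷ 28.014 g/mol = 0.0087670 mol
Divide by the smallest (0.0087670 mol): C 3.999, H 4.999, N 1.000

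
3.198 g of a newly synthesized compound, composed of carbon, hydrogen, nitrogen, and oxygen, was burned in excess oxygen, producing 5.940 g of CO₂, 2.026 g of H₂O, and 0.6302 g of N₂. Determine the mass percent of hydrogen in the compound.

mol C = 5.940 g CO₂ ÷ 44.009 g/mol = 0.13497 mol
mol H = 2 × 2.026 g H₂O ÷ 18.015 g/mol = 0.22492 mol
mol N = 2 × 0.6302 g N₂ ÷ 28.014 g/mol = 0.044992 mol
mass O = 3.198 − (1.6212 + 0.22672 + 0.63020) = 0.71992 g → mol O = 0.71992 ÷ 15.999 = 0.044998 mol
mass % H = 0.22672 g ÷ 3.198 g × 100%

7.09%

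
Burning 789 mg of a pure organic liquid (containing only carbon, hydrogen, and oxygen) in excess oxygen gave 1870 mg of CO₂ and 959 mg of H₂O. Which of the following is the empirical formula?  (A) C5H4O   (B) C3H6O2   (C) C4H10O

(C) C4H10O

mol C = 1.87 g CO₂ ÷ 44.009 g/mol = 0.04249 mol
mol H = 2 × 0.959 g H₂O ÷ 18.015 g/mol = 0.1065 mol
mass O = 0.789 − (0.5104 + 0.1073) = 0.1713 g → mol O = 0.1713 ÷ 15.999 = 0.01071 mol
Divide by the smallest (0.01071 mol): C 3.968, H 9.943, O 1.000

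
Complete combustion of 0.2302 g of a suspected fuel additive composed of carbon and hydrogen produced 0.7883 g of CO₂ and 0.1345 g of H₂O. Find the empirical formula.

mol C = 0.7883 g CO₂ ÷ 44.009 g/mol = 0.017912 mol
mol H = 2 × 0.1345 g H₂O ÷ 18.015 g/mol = 0.014932 mol
Divide by the smallest (0.014932 mol): C 1.200, H 1.000
Multiplying each by 5 gives whole numbers: C 6.00, H 5.00

C6H5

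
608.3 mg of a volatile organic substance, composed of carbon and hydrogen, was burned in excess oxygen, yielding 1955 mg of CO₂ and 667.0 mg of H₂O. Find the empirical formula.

mol C = 1.955 g CO₂ ÷ 44.009 g/mol = 0.044423 mol
mol H = 2 × 0.6670 g H₂O ÷ 18.015 g/mol = 0.074049 mol
Divide by the smallest (0.044423 mol): C 1.000, H 1.667
Multiplying each by 3 gives whole numbers: C 3.00, H 5.00

C3H5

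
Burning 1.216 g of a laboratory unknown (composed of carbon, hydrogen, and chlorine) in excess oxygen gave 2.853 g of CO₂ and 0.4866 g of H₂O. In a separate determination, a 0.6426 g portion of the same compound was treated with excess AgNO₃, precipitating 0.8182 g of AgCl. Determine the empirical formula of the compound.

C6H5Cl

mol C = 2.853 g CO₂ ÷ 44.009 g/mol = 0.064828 mol
mol H = 2 × 0.4866 g H₂O ÷ 18.015 g/mol = 0.054022 mol
From the AgCl data: mol Cl per gram of compound = (0.8182 ÷ 143.318) ÷ 0.6426 = 0.0088842 mol/g, so in the 1.216 g combustion sample mol Cl = 0.010803 mol
Divide by the smallest (0.010803 mol): C 6.001, H 5.001, Cl 1.000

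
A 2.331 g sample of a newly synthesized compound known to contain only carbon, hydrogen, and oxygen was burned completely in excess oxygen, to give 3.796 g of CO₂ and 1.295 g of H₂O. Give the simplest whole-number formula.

C6H10O5

mol C = 3.796 g CO₂ ÷ 44.009 g/mol = 0.086255 mol
mol H = 2 × 1.295 g H₂O ÷ 18.015 g/mol = 0.14377 mol
mass O = 2.331 − (1.0360 + 0.14492) = 1.1501 g → mol O = 1.1501 ÷ 15.999 = 0.071884 mol
Divide by the smallest (0.071884 mol): C 1.200, H 2.000, O 1.000
Multiplying each by 5 gives whole numbers: C 6.00, H 10.00, O 5.00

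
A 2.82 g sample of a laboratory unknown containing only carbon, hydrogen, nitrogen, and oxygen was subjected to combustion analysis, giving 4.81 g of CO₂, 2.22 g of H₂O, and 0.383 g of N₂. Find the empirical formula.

mol C = 4.81 g CO₂ ÷ 44.009 g/mol = 0.1093 mol
mol H = 2 × 2.22 g H₂O ÷ 18.015 g/mol = 0.2465 mol
mol N = 2 × 0.383 g N₂ ÷ 28.014 g/mol = 0.02734 mol
mass O = 2.82 − (1.313 + 0.2484 + 0.3830) = 0.8758 g → mol O = 0.8758 ÷ 15.999 = 0.05474 mol
Divide by the smallest (0.02734 mol): C 3.997, H 9.014, N 1.000, O 2.002

C4H9NO2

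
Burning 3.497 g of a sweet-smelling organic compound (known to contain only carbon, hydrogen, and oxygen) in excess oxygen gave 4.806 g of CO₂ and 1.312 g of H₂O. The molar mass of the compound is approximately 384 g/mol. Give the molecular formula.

mol C = 4.806 g CO₂ ÷ 44.009 g/mol = 0.10920 mol
mol H = 2 × 1.312 g H₂O ÷ 18.015 g/mol = 0.14566 mol
mass O = 3.497 − (1.3117 + 0.14682) = 2.0385 g → mol O = 2.0385 ÷ 15.999 = 0.12742 mol
Divide by the smallest (0.10920 mol): C 1.000, H 1.334, O 1.167
Multiplying each by 6 gives whole numbers: C 6.00, H 8.00, O 7.00
Empirical formula: C6H8O7
Empirical-formula mass = 192.12 g/mol; 384 ÷ 192.12 ≈ 2, so the molecular formula is C12H16O14.

C12H16O14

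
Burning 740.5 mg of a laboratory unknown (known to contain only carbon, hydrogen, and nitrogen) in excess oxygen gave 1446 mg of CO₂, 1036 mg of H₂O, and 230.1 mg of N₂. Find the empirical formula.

mol C = 1.446 g CO₂ ÷ 44.009 g/mol = 0.032857 mol
mol H = 2 × 1.036 g H₂O ÷ 18.015 g/mol = 0.11502 mol
mol N = 2 × 0.2301 g N₂ ÷ 28.014 g/mol = 0.016428 mol
Divide by the smallest (0.016428 mol): C 2.000, H 7.001, N 1.000

C2H7N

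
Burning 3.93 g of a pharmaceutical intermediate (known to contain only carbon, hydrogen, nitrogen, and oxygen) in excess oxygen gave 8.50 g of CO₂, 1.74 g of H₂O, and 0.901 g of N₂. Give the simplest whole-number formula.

mol C = 8.50 g CO₂ ÷ 44.009 g/mol = 0.1931 mol
mol H = 2 × 1.74 g H₂O ÷ 18.015 g/mol = 0.1932 mol
mol N = 2 × 0.901 g N₂ ÷ 28.014 g/mol = 0.06432 mol
mass O = 3.93 − (2.320 + 0.1947 + 0.9010) = 0.5144 g → mol O = 0.5144 ÷ 15.999 = 0.03216 mol
Divide by the smallest (0.03216 mol): C 6.007, H 6.008, N 2.000, O 1.000

C6H6N2O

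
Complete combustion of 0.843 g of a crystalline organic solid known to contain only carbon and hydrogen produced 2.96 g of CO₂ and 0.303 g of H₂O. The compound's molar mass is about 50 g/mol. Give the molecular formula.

mol C = 2.96 g CO₂ ÷ 44.009 g/mol = 0.06726 mol
mol H = 2 × 0.303 g H₂O ÷ 18.015 g/mol = 0.03364 mol
Divide by the smallest (0.03364 mol): C 1.999, H 1.000
Empirical formula: C2H
Empirical-formula mass = 25.03 g/mol; 50 ÷ 25.03 ≈ 2, so the molecular formula is C4H2.

C4H2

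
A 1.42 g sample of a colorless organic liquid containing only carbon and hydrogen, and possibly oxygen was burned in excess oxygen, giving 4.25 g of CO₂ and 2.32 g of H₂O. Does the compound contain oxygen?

mol C = 4.25 g CO₂ ÷ 44.009 g/mol = 0.09657 mol
mol H = 2 × 2.32 g H₂O ÷ 18.015 g/mol = 0.2576 mol
C and H together account for 1.420 g — essentially the entire 1.42 g sample — so the compound contains no oxygen.

no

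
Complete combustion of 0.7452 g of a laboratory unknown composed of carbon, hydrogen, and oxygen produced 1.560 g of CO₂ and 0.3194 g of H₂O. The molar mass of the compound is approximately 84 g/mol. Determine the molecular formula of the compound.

C4H4O2

mol C = 1.560 g CO₂ ÷ 44.009 g/mol = 0.035447 mol
mol H = 2 × 0.3194 g H₂O ÷ 18.015 g/mol = 0.035459 mol
mass O = 0.7452 − (0.42576 + 0.035743) = 0.28370 g → mol O = 0.28370 ÷ 15.999 = 0.017732 mol
Divide by the smallest (0.017732 mol): C 1.999, H 2.000, O 1.000
Empirical formula: C2H2O
Empirical-formula mass = 42.04 g/mol; 84 ÷ 42.04 ≈ 2, so the molecular formula is C4H4O2.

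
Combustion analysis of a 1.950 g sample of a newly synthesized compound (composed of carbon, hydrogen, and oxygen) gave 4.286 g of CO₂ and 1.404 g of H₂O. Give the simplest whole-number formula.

mol C = 4.286 g CO₂ ÷ 44.009 g/mol = 0.097389 mol
mol H = 2 × 1.404 g H₂O ÷ 18.015 g/mol = 0.15587 mol
mass O = 1.950 − (1.1697 + 0.15712) = 0.62314 g → mol O = 0.62314 ÷ 15.999 = 0.038949 mol
Divide by the smallest (0.038949 mol): C 2.500, H 4.002, O 1.000
Multiplying each by 2 gives whole numbers: C 5.00, H 8.00, O 2.00

C5H8O2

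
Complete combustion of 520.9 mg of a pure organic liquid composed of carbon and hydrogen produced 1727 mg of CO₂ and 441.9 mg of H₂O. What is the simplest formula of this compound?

mol C = 1.727 g CO₂ ÷ 44.009 g/mol = 0.039242 mol
mol H = 2 × 0.4419 g H₂O ÷ 18.015 g/mol = 0.049059 mol
Divide by the smallest (0.039242 mol): C 1.000, H 1.250
Multiplying each by 4 gives whole numbers: C 4.00, H 5.00

C4H5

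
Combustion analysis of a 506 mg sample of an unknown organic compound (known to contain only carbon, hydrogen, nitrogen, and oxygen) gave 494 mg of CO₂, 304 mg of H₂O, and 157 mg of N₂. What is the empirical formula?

mol C = 0.494 g CO₂ ÷ 44.009 g/mol = 0.01122 mol
mol H = 2 × 0.304 g H₂O ÷ 18.015 g/mol = 0.03375 mol
mol N = 2 × 0.157 g N₂ ÷ 28.014 g/mol = 0.01121 mol
mass O = 0.506 − (0.1348 + 0.03402 + 0.1570) = 0.1802 g → mol O = 0.1802 ÷ 15.999 = 0.01126 mol
Divide by the smallest (0.01121 mol): C 1.001, H 3.011, N 1.000, O 1.005

CH3NO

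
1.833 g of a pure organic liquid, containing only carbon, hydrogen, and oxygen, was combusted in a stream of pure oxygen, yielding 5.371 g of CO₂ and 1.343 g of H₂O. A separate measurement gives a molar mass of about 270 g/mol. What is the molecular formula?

C18H22O2

mol C = 5.371 g CO₂ ÷ 44.009 g/mol = 0.12204 mol
mol H = 2 × 1.343 g H₂O ÷ 18.015 g/mol = 0.14910 mol
mass O = 1.833 − (1.4659 + 0.15029) = 0.21685 g → mol O = 0.21685 ÷ 15.999 = 0.013554 mol
Divide by the smallest (0.013554 mol): C 9.004, H 11.000, O 1.000
Empirical formula: C9H11O
Empirical-formula mass = 135.19 g/mol; 270 ÷ 135.19 ≈ 2, so the molecular formula is C18H22O2.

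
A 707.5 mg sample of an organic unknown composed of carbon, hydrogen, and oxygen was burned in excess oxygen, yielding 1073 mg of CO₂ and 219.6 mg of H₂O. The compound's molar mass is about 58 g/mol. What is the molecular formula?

mol C = 1.073 g CO₂ ÷ 44.009 g/mol = 0.024381 mol
mol H = 2 × 0.2196 g H₂O ÷ 18.015 g/mol = 0.024380 mol
mass O = 0.7075 − (0.29284 + 0.024575) = 0.39008 g → mol O = 0.39008 ÷ 15.999 = 0.024382 mol
Divide by the smallest (0.024380 mol): C 1.000, H 1.000, O 1.000
Empirical formula: CHO
Empirical-formula mass = 29.02 g/mol; 58 ÷ 29.02 ≈ 2, so the molecular formula is C2H2O2.

C2H2O2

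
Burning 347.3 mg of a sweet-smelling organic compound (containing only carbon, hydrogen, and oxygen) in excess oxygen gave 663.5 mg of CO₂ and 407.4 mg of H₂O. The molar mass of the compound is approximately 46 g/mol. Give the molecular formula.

mol C = 0.6635 g CO₂ ÷ 44.009 g/mol = 0.015076 mol
mol H = 2 × 0.4074 g H₂O ÷ 18.015 g/mol = 0.045229 mol
mass O = 0.3473 − (0.18108 + 0.045591) = 0.12063 g → mol O = 0.12063 ÷ 15.999 = 0.0075396 mol
Divide by the smallest (0.0075396 mol): C 2.000, H 5.999, O 1.000
Empirical formula: C2H6O
Empirical-formula mass = 46.07 g/mol; 46 ÷ 46.07 ≈ 1, so the molecular formula is C2H6O.

C2H6O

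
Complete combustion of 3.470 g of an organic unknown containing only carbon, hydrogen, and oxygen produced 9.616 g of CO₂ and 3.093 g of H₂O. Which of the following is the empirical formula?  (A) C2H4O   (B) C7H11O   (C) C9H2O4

(B) C7H11O

mol C = 9.616 g CO₂ ÷ 44.009 g/mol = 0.21850 mol
mol H = 2 × 3.093 g H₂O ÷ 18.015 g/mol = 0.34338 mol
mass O = 3.470 − (2.6244 + 0.34613) = 0.49946 g → mol O = 0.49946 ÷ 15.999 = 0.031218 mol
Divide by the smallest (0.031218 mol): C 6.999, H 10.999, O 1.000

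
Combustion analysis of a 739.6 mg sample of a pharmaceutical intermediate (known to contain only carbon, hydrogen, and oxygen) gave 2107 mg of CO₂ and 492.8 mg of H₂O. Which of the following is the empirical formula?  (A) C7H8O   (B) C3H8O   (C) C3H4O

(A) C7H8O

mol C = 2.107 g CO₂ ÷ 44.009 g/mol = 0.047877 mol
mol H = 2 × 0.4928 g H₂O ÷ 18.015 g/mol = 0.054710 mol
mass O = 0.7396 − (0.57505 + 0.055148) = 0.10941 g → mol O = 0.10941 ÷ 15.999 = 0.0068384 mol
Divide by the smallest (0.0068384 mol): C 7.001, H 8.000, O 1.000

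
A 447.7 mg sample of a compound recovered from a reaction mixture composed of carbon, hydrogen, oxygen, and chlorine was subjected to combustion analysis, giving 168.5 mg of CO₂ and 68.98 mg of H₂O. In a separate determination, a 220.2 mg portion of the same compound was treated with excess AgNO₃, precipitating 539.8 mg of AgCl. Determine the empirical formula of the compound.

mol C = 0.1685 g CO₂ ÷ 44.009 g/mol = 0.0038288 mol
mol H = 2 × 0.06898 g H₂O ÷ 18.015 g/mol = 0.0076581 mol
From the AgCl data: mol Cl per gram of compound = (0.5398 ÷ 143.318) ÷ 0.2202 = 0.017105 mol/g, so in the 0.4477 g combustion sample mol Cl = 0.0076578 mol
mass O = 0.4477 − (0.045987 + 0.0077193 + 0.27147) = 0.12253 g → mol O = 0.12253 ÷ 15.999 = 0.0076583 mol
Divide by the smallest (0.0038288 mol): C 1.000, H 2.000, Cl 2.000, O 2.000

CH2Cl2O2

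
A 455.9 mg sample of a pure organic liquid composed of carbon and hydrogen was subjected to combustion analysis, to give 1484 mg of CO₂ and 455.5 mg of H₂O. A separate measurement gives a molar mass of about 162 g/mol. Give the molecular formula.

C12H18

mol C = 1.484 g CO₂ ÷ 44.009 g/mol = 0.033720 mol
mol H = 2 × 0.4555 g H₂O ÷ 18.015 g/mol = 0.050569 mol
Divide by the smallest (0.033720 mol): C 1.000, H 1.500
Multiplying each by 2 gives whole numbers: C 2.00, H 3.00
Empirical formula: C2H3
Empirical-formula mass = 27.05 g/mol; 162 ÷ 27.05 ≈ 6, so the molecular formula is C12H18.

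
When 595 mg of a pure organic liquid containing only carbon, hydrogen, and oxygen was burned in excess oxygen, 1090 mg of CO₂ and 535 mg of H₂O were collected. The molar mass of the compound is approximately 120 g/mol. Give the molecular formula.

mol C = 1.09 g CO₂ ÷ 44.009 g/mol = 0.02477 mol
mol H = 2 × 0.535 g H₂O ÷ 18.015 g/mol = 0.05939 mol
mass O = 0.595 − (0.2975 + 0.05987) = 0.2376 g → mol O = 0.2376 ÷ 15.999 = 0.01485 mol
Divide by the smallest (0.01485 mol): C 1.667, H 3.999, O 1.000
Multiplying each by 3 gives whole numbers: C 5.00, H 12.00, O 3.00
Empirical formula: C5H12O3
Empirical-formula mass = 120.15 g/mol; 120 ÷ 120.15 ≈ 1, so the molecular formula is C5H12O3.

C5H12O3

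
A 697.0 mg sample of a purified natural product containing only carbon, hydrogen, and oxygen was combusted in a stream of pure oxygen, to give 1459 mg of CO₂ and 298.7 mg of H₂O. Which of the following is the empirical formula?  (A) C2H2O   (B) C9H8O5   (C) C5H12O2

(A) C2H2O

mol C = 1.459 g CO₂ ÷ 44.009 g/mol = 0.033152 mol
mol H = 2 × 0.2987 g H₂O ÷ 18.015 g/mol = 0.033161 mol
mass O = 0.6970 − (0.39819 + 0.033427) = 0.26538 g → mol O = 0.26538 ÷ 15.999 = 0.016587 mol
Divide by the smallest (0.016587 mol): C 1.999, H 1.999, O 1.000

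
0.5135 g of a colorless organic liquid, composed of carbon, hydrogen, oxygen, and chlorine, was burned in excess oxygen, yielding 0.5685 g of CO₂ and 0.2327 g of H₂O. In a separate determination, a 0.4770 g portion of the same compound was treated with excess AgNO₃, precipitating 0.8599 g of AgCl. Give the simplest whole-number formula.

mol C = 0.5685 g CO₂ ÷ 44.009 g/mol = 0.012918 mol
mol H = 2 × 0.2327 g H₂O ÷ 18.015 g/mol = 0.025834 mol
From the AgCl data: mol Cl per gram of compound = (0.8599 ÷ 143.318) ÷ 0.4770 = 0.012578 mol/g, so in the 0.5135 g combustion sample mol Cl = 0.0064591 mol
mass O = 0.5135 − (0.15516 + 0.026041 + 0.22897) = 0.10333 g → mol O = 0.10333 ÷ 15.999 = 0.0064585 mol
Divide by the smallest (0.0064585 mol): C 2.000, H 4.000, Cl 1.000, O 1.000

C2H4ClO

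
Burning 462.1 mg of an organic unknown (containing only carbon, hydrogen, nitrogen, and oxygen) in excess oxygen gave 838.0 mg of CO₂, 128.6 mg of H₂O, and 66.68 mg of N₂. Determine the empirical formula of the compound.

C4H3NO2

mol C = 0.8380 g CO₂ ÷ 44.009 g/mol = 0.019042 mol
mol H = 2 × 0.1286 g H₂O ÷ 18.015 g/mol = 0.014277 mol
mol N = 2 × 0.06668 g N₂ ÷ 28.014 g/mol = 0.0047605 mol
mass O = 0.4621 − (0.22871 + 0.014391 + 0.066680) = 0.15232 g → mol O = 0.15232 ÷ 15.999 = 0.0095206 mol
Divide by the smallest (0.0047605 mol): C 4.000, H 2.999, N 1.000, O 2.000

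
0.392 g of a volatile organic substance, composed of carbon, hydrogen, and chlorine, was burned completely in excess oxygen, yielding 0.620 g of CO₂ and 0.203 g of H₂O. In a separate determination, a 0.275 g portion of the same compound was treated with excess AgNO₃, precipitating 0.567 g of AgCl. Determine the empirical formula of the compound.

C5H8Cl2

mol C = 0.620 g CO₂ ÷ 44.009 g/mol = 0.01409 mol
mol H = 2 × 0.203 g H₂O ÷ 18.015 g/mol = 0.02254 mol
From the AgCl data: mol Cl per gram of compound = (0.567 ÷ 143.318) ÷ 0.275 = 0.01439 mol/g, so in the 0.392 g combustion sample mol Cl = 0.005639 mol
Divide by the smallest (0.005639 mol): C 2.498, H 3.996, Cl 1.000
Multiplying each by 2 gives whole numbers: C 5.00, H 7.99, Cl 2.00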